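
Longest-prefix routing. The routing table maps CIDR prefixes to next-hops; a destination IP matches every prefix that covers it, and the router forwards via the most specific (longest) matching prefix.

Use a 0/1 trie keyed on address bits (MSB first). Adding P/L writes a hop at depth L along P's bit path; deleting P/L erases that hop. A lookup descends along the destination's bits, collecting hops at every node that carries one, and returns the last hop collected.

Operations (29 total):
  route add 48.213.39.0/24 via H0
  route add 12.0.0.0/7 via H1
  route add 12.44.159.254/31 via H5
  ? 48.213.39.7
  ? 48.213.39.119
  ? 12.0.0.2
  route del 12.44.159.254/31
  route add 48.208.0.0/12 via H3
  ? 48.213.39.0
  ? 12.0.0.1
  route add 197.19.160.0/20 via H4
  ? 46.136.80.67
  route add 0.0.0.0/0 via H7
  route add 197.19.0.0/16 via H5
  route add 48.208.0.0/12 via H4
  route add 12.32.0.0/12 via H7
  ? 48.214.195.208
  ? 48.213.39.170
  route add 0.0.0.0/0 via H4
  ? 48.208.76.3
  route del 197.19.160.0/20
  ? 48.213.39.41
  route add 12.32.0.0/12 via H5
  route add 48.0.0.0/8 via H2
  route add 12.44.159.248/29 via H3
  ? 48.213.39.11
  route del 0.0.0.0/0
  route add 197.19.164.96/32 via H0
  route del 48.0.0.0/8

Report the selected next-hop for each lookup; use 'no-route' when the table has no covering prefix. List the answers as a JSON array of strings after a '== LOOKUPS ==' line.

Trace:
  add 48.213.39.0/24 -> H0 at depth 24
  add 12.0.0.0/7 -> H1 at depth 7
  add 12.44.159.254/31 -> H5 at depth 31
  Q 48.213.39.7: descend 001100001101010100100111 ; hops seen [H0] ; pick H0
  Q 48.213.39.119: descend 001100001101010100100111 ; hops seen [H0] ; pick H0
  Q 12.0.0.2: descend 0000110000 ; hops seen [H1] ; pick H1
  - 12.44.159.254/31 clear@31
  add 48.208.0.0/12 -> H3 at depth 12
  Q 48.213.39.0: descend 001100001101010100100111 ; hops seen [H3,H0] ; pick H0
  Q 12.0.0.1: descend 0000110000 ; hops seen [H1] ; pick H1
  add 197.19.160.0/20 -> H4 at depth 20
  Q 46.136.80.67: descend 001 ; hops seen [∅] ; pick no-route
  add 0.0.0.0/0 -> H7 at depth 0
  add 197.19.0.0/16 -> H5 at depth 16
  add 48.208.0.0/12 -> H4 at depth 12
  add 12.32.0.0/12 -> H7 at depth 12
  Q 48.214.195.208: descend 00110000110101 ; hops seen [H7,H4] ; pick H4
  Q 48.213.39.170: descend 001100001101010100100111 ; hops seen [H7,H4,H0] ; pick H0
  add 0.0.0.0/0 -> H4 at depth 0
  Q 48.208.76.3: descend 0011000011010 ; hops seen [H4,H4] ; pick H4
  - 197.19.160.0/20 clear@20
  Q 48.213.39.41: descend 001100001101010100100111 ; hops seen [H4,H4,H0] ; pick H0
  add 12.32.0.0/12 -> H5 at depth 12
  add 48.0.0.0/8 -> H2 at depth 8
  add 12.44.159.248/29 -> H3 at depth 29
  Q 48.213.39.11: descend 001100001101010100100111 ; hops seen [H4,H2,H4,H0] ; pick H0
  - 0.0.0.0/0 clear@0
  add 197.19.164.96/32 -> H0 at depth 32
  - 48.0.0.0/8 clear@8

== LOOKUPS ==
["H0","H0","H1","H0","H1","no-route","H4","H0","H4","H0","H0"]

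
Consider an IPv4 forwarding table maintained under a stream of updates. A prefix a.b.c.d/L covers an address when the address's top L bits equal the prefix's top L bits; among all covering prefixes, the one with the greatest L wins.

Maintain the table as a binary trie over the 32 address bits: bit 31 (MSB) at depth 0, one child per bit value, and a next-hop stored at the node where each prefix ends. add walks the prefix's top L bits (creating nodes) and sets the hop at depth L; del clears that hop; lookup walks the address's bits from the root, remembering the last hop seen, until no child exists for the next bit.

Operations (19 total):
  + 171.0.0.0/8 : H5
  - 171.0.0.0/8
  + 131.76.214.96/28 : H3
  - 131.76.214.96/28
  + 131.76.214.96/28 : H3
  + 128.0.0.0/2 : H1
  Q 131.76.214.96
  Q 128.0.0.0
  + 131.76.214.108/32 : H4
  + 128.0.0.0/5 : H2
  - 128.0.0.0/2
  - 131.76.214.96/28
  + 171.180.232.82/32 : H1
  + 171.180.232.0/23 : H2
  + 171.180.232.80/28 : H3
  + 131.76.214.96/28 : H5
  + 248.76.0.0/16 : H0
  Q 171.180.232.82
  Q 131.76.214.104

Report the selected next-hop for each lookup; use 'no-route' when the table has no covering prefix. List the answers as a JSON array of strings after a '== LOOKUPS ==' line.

Trace:
  + 171.0.0.0/8 (H5) depth=8
  del 171.0.0.0/8 (clear depth 8)
  + 131.76.214.96/28 (H3) depth=28
  del 131.76.214.96/28 (clear depth 28)
  + 131.76.214.96/28 (H3) depth=28
  + 128.0.0.0/2 (H1) depth=2
  Q 131.76.214.96: descend 1000001101001100110101100110 ; hops seen [H1,H3] ; pick H3
  Q 128.0.0.0: descend 100000 ; hops seen [H1] ; pick H1
  + 131.76.214.108/32 (H4) depth=32
  + 128.0.0.0/5 (H2) depth=5
  del 128.0.0.0/2 (clear depth 2)
  del 131.76.214.96/28 (clear depth 28)
  + 171.180.232.82/32 (H1) depth=32
  + 171.180.232.0/23 (H2) depth=23
  + 171.180.232.80/28 (H3) depth=28
  + 131.76.214.96/28 (H5) depth=28
  + 248.76.0.0/16 (H0) depth=16
  Q 171.180.232.82: descend 10101011101101001110100001010010 ; hops seen [H2,H3,H1] ; pick H1
  Q 131.76.214.104: descend 10000011010011001101011001101 ; hops seen [H2,H5] ; pick H5

== LOOKUPS ==
["H3","H1","H1","H5"]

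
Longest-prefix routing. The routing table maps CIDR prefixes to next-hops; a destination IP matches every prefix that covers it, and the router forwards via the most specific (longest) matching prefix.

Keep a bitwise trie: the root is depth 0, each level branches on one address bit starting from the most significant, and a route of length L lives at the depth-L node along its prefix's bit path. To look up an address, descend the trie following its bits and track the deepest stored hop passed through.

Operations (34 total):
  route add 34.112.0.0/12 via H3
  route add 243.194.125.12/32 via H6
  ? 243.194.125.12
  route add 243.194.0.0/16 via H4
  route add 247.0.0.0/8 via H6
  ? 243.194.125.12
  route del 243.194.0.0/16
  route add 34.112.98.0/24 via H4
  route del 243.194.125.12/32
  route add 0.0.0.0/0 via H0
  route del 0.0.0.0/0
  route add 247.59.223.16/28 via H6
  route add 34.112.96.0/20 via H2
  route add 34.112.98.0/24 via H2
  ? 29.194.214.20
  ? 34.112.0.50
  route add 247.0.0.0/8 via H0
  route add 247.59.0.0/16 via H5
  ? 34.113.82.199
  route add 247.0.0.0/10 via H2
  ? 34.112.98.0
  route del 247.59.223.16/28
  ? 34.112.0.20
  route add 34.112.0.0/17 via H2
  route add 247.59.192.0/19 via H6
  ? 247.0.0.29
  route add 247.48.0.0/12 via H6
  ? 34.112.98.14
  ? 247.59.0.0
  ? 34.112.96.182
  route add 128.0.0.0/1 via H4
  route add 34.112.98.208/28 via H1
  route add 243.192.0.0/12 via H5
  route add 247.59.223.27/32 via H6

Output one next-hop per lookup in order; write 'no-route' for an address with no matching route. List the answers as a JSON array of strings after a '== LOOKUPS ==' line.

Process each operation:
  + 34.112.0.0/12 (H3) depth=12
  + 243.194.125.12/32 (H6) depth=32
  Q 243.194.125.12: descend 11110011110000100111110100001100 ; hops seen [H6] ; pick H6
  + 243.194.0.0/16 (H4) depth=16
  + 247.0.0.0/8 (H6) depth=8
  Q 243.194.125.12: descend 11110011110000100111110100001100 ; hops seen [H4,H6] ; pick H6
  del 243.194.0.0/16 (clear depth 16)
  + 34.112.98.0/24 (H4) depth=24
  del 243.194.125.12/32 (clear depth 32)
  + 0.0.0.0/0 (H0) depth=0
  del 0.0.0.0/0 (clear depth 0)
  + 247.59.223.16/28 (H6) depth=28
  + 34.112.96.0/20 (H2) depth=20
  + 34.112.98.0/24 (H2) depth=24
  Q 29.194.214.20: descend 00 ; hops seen [∅] ; pick no-route
  Q 34.112.0.50: descend 00100010011100000 ; hops seen [H3] ; pick H3
  + 247.0.0.0/8 (H0) depth=8
  + 247.59.0.0/16 (H5) depth=16
  Q 34.113.82.199: descend 001000100111000 ; hops seen [H3] ; pick H3
  + 247.0.0.0/10 (H2) depth=10
  Q 34.112.98.0: descend 001000100111000001100010 ; hops seen [H3,H2,H2] ; pick H2
  del 247.59.223.16/28 (clear depth 28)
  Q 34.112.0.20: descend 00100010011100000 ; hops seen [H3] ; pick H3
  + 34.112.0.0/17 (H2) depth=17
  + 247.59.192.0/19 (H6) depth=19
  Q 247.0.0.29: descend 1111011100 ; hops seen [H0,H2] ; pick H2
  + 247.48.0.0/12 (H6) depth=12
  Q 34.112.98.14: descend 001000100111000001100010 ; hops seen [H3,H2,H2,H2] ; pick H2
  Q 247.59.0.0: descend 1111011100111011 ; hops seen [H0,H2,H6,H5] ; pick H5
  Q 34.112.96.182: descend 0010001001110000011000 ; hops seen [H3,H2,H2] ; pick H2
  + 128.0.0.0/1 (H4) depth=1
  + 34.112.98.208/28 (H1) depth=28
  + 243.192.0.0/12 (H5) depth=12
  + 247.59.223.27/32 (H6) depth=32

== LOOKUPS ==
["H6","H6","no-route","H3","H3","H2","H3","H2","H2","H5","H2"]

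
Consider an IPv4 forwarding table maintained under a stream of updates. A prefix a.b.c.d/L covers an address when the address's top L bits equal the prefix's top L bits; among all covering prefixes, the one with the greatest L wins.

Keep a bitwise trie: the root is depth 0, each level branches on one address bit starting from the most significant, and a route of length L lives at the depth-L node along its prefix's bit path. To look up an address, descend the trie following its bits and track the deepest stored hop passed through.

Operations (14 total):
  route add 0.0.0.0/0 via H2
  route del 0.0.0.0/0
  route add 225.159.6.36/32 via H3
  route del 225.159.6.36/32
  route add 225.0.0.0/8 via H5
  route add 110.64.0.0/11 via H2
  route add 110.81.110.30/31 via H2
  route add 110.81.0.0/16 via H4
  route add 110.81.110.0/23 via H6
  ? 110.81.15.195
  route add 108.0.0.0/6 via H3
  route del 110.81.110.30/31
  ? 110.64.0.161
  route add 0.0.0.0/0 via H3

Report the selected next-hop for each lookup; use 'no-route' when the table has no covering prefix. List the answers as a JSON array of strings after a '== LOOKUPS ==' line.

Process each operation:
  add 0.0.0.0/0 -> H2 at depth 0
  del 0.0.0.0/0 (clear depth 0)
  add 225.159.6.36/32 -> H3 at depth 32
  del 225.159.6.36/32 (clear depth 32)
  add 225.0.0.0/8 -> H5 at depth 8
  add 110.64.0.0/11 -> H2 at depth 11
  add 110.81.110.30/31 -> H2 at depth 31
  add 110.81.0.0/16 -> H4 at depth 16
  add 110.81.110.0/23 -> H6 at depth 23
  lookup 110.81.15.195: bits 01101110010100010 walk d0:-→d1:-→d2:-→d3:-→d4:-→d5:-→d6:-→d7:-→d8:-→d9:-→d10:-→d11:H2→d12:-→d13:-→d14:-→d15:-→d16:H4→d17:- -> H4
  add 108.0.0.0/6 -> H3 at depth 6
  del 110.81.110.30/31 (clear depth 31)
  lookup 110.64.0.161: bits 01101110010 walk d0:-→d1:-→d2:-→d3:-→d4:-→d5:-→d6:H3→d7:-→d8:-→d9:-→d10:-→d11:H2 -> H2
  add 0.0.0.0/0 -> H3 at depth 0

== LOOKUPS ==
["H4","H2"]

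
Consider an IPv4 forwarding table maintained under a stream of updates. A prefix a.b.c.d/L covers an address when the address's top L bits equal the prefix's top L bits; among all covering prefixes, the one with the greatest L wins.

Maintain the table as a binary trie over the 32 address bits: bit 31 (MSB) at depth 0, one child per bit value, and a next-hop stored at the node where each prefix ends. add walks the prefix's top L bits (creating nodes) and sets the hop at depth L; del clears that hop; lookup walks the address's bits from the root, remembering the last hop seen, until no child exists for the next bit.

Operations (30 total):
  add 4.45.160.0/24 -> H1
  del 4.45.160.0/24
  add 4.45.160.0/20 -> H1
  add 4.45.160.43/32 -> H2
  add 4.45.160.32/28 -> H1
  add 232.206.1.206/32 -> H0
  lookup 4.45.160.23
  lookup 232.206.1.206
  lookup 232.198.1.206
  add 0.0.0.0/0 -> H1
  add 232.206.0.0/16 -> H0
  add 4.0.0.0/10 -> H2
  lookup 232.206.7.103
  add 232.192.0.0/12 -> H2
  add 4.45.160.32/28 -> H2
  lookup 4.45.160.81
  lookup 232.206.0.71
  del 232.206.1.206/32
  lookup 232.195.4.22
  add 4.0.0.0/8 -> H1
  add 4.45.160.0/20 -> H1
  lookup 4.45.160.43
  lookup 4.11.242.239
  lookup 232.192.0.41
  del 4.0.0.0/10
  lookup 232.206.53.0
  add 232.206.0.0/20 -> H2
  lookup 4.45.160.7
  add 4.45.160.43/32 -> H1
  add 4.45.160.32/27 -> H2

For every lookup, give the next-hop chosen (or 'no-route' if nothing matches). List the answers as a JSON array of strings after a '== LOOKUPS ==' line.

Trace:
  add 4.45.160.0/24 -> H1 at depth 24
  del 4.45.160.0/24 (clear depth 24)
  add 4.45.160.0/20 -> H1 at depth 20
  add 4.45.160.43/32 -> H2 at depth 32
  add 4.45.160.32/28 -> H1 at depth 28
  add 232.206.1.206/32 -> H0 at depth 32
  Q 4.45.160.23: descend 00000100001011011010000000 ; hops seen [H1] ; pick H1
  Q 232.206.1.206: descend 11101000110011100000000111001110 ; hops seen [H0] ; pick H0
  Q 232.198.1.206: descend 111010001100 ; hops seen [∅] ; pick no-route
  add 0.0.0.0/0 -> H1 at depth 0
  add 232.206.0.0/16 -> H0 at depth 16
  add 4.0.0.0/10 -> H2 at depth 10
  Q 232.206.7.103: descend 111010001100111000000 ; hops seen [H1,H0] ; pick H0
  add 232.192.0.0/12 -> H2 at depth 12
  add 4.45.160.32/28 -> H2 at depth 28
  Q 4.45.160.81: descend 0000010000101101101000000 ; hops seen [H1,H2,H1] ; pick H1
  Q 232.206.0.71: descend 11101000110011100000000 ; hops seen [H1,H2,H0] ; pick H0
  del 232.206.1.206/32 (clear depth 32)
  Q 232.195.4.22: descend 111010001100 ; hops seen [H1,H2] ; pick H2
  add 4.0.0.0/8 -> H1 at depth 8
  add 4.45.160.0/20 -> H1 at depth 20
  Q 4.45.160.43: descend 00000100001011011010000000101011 ; hops seen [H1,H1,H2,H1,H2,H2] ; pick H2
  Q 4.11.242.239: descend 0000010000 ; hops seen [H1,H1,H2] ; pick H2
  Q 232.192.0.41: descend 111010001100 ; hops seen [H1,H2] ; pick H2
  del 4.0.0.0/10 (clear depth 10)
  Q 232.206.53.0: descend 111010001100111000 ; hops seen [H1,H2,H0] ; pick H0
  add 232.206.0.0/20 -> H2 at depth 20
  Q 4.45.160.7: descend 00000100001011011010000000 ; hops seen [H1,H1,H1] ; pick H1
  add 4.45.160.43/32 -> H1 at depth 32
  add 4.45.160.32/27 -> H2 at depth 27

== LOOKUPS ==
["H1","H0","no-route","H0","H1","H0","H2","H2","H2","H2","H0","H1"]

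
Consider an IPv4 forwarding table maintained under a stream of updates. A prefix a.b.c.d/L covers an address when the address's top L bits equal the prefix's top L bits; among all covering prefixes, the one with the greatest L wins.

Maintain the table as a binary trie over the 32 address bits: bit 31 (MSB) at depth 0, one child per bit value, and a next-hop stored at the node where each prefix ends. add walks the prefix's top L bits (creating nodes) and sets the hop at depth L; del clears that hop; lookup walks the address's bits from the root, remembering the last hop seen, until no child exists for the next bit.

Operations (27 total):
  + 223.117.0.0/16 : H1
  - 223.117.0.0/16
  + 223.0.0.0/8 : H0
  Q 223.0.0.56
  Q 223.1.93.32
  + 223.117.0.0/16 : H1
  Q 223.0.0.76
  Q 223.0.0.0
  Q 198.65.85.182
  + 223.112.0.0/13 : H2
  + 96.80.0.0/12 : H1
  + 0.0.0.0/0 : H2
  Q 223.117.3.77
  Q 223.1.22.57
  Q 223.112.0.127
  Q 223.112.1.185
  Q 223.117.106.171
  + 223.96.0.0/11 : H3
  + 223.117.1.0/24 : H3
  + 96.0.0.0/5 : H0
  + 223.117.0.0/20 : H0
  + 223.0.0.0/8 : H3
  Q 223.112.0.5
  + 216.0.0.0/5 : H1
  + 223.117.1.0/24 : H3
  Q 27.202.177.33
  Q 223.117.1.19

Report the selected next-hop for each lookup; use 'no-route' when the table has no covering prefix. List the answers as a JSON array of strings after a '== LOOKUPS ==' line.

Trace:
  + 223.117.0.0/16 (H1) depth=16
  del 223.117.0.0/16 (clear depth 16)
  + 223.0.0.0/8 (H0) depth=8
  ? 223.0.0.56  path d0:-→d1:-→d2:-→d3:-→d4:-→d5:-→d6:-→d7:-→d8:H0→d9:-  best=H0
  ? 223.1.93.32  path d0:-→d1:-→d2:-→d3:-→d4:-→d5:-→d6:-→d7:-→d8:H0→d9:-  best=H0
  + 223.117.0.0/16 (H1) depth=16
  ? 223.0.0.76  path d0:-→d1:-→d2:-→d3:-→d4:-→d5:-→d6:-→d7:-→d8:H0→d9:-  best=H0
  ? 223.0.0.0  path d0:-→d1:-→d2:-→d3:-→d4:-→d5:-→d6:-→d7:-→d8:H0→d9:-  best=H0
  ? 198.65.85.182  path d0:-→d1:-→d2:-→d3:-  best=no-route
  + 223.112.0.0/13 (H2) depth=13
  + 96.80.0.0/12 (H1) depth=12
  + 0.0.0.0/0 (H2) depth=0
  ? 223.117.3.77  path d0:H2→d1:-→d2:-→d3:-→d4:-→d5:-→d6:-→d7:-→d8:H0→d9:-→d10:-→d11:-→d12:-→d13:H2→d14:-→d15:-→d16:H1  best=H1
  ? 223.1.22.57  path d0:H2→d1:-→d2:-→d3:-→d4:-→d5:-→d6:-→d7:-→d8:H0→d9:-  best=H0
  ? 223.112.0.127  path d0:H2→d1:-→d2:-→d3:-→d4:-→d5:-→d6:-→d7:-→d8:H0→d9:-→d10:-→d11:-→d12:-→d13:H2  best=H2
  ? 223.112.1.185  path d0:H2→d1:-→d2:-→d3:-→d4:-→d5:-→d6:-→d7:-→d8:H0→d9:-→d10:-→d11:-→d12:-→d13:H2  best=H2
  ? 223.117.106.171  path d0:H2→d1:-→d2:-→d3:-→d4:-→d5:-→d6:-→d7:-→d8:H0→d9:-→d10:-→d11:-→d12:-→d13:H2→d14:-→d15:-→d16:H1  best=H1
  + 223.96.0.0/11 (H3) depth=11
  + 223.117.1.0/24 (H3) depth=24
  + 96.0.0.0/5 (H0) depth=5
  + 223.117.0.0/20 (H0) depth=20
  + 223.0.0.0/8 (H3) depth=8
  ? 223.112.0.5  path d0:H2→d1:-→d2:-→d3:-→d4:-→d5:-→d6:-→d7:-→d8:H3→d9:-→d10:-→d11:H3→d12:-→d13:H2  best=H2
  + 216.0.0.0/5 (H1) depth=5
  + 223.117.1.0/24 (H3) depth=24
  ? 27.202.177.33  path d0:H2→d1:-  best=H2
  ? 223.117.1.19  path d0:H2→d1:-→d2:-→d3:-→d4:-→d5:H1→d6:-→d7:-→d8:H3→d9:-→d10:-→d11:H3→d12:-→d13:H2→d14:-→d15:-→d16:H1→d17:-→d18:-→d19:-→d20:H0→d21:-→d22:-→d23:-→d24:H3  best=H3

== LOOKUPS ==
["H0","H0","H0","H0","no-route","H1","H0","H2","H2","H1","H2","H2","H3"]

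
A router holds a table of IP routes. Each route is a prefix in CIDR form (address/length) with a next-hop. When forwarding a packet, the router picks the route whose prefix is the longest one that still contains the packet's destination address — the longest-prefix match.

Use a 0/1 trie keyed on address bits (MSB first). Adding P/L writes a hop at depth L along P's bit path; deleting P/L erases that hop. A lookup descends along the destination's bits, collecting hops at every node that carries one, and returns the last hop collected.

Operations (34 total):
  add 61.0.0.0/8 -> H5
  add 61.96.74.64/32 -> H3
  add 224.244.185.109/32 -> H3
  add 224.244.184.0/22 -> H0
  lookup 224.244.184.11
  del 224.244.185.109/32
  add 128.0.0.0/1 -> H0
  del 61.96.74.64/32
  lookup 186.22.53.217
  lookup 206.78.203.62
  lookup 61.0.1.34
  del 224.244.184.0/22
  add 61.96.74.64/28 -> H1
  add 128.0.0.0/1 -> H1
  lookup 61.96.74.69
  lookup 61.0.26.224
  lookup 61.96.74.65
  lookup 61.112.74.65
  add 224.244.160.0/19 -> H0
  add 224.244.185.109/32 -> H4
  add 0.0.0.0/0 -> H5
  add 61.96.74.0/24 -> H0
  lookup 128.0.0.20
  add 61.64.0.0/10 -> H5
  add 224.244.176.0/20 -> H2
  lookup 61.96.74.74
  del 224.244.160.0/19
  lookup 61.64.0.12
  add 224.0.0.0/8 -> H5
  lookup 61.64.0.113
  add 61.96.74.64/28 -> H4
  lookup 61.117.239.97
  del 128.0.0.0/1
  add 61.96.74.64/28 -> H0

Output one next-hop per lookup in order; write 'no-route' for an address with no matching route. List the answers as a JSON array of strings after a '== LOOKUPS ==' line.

Trace:
  add 61.0.0.0/8 -> H5 at depth 8
  add 61.96.74.64/32 -> H3 at depth 32
  add 224.244.185.109/32 -> H3 at depth 32
  add 224.244.184.0/22 -> H0 at depth 22
  Q 224.244.184.11: descend 11100000111101001011100 ; hops seen [H0] ; pick H0
  - 224.244.185.109/32 clear@32
  add 128.0.0.0/1 -> H0 at depth 1
  - 61.96.74.64/32 clear@32
  Q 186.22.53.217: descend 1 ; hops seen [H0] ; pick H0
  Q 206.78.203.62: descend 11 ; hops seen [H0] ; pick H0
  Q 61.0.1.34: descend 001111010 ; hops seen [H5] ; pick H5
  - 224.244.184.0/22 clear@22
  add 61.96.74.64/28 -> H1 at depth 28
  add 128.0.0.0/1 -> H1 at depth 1
  Q 61.96.74.69: descend 00111101011000000100101001000 ; hops seen [H5,H1] ; pick H1
  Q 61.0.26.224: descend 001111010 ; hops seen [H5] ; pick H5
  Q 61.96.74.65: descend 0011110101100000010010100100000 ; hops seen [H5,H1] ; pick H1
  Q 61.112.74.65: descend 00111101011 ; hops seen [H5] ; pick H5
  add 224.244.160.0/19 -> H0 at depth 19
  add 224.244.185.109/32 -> H4 at depth 32
  add 0.0.0.0/0 -> H5 at depth 0
  add 61.96.74.0/24 -> H0 at depth 24
  Q 128.0.0.20: descend 1 ; hops seen [H5,H1] ; pick H1
  add 61.64.0.0/10 -> H5 at depth 10
  add 224.244.176.0/20 -> H2 at depth 20
  Q 61.96.74.74: descend 0011110101100000010010100100 ; hops seen [H5,H5,H5,H0,H1] ; pick H1
  - 224.244.160.0/19 clear@19
  Q 61.64.0.12: descend 0011110101 ; hops seen [H5,H5,H5] ; pick H5
  add 224.0.0.0/8 -> H5 at depth 8
  Q 61.64.0.113: descend 0011110101 ; hops seen [H5,H5,H5] ; pick H5
  add 61.96.74.64/28 -> H4 at depth 28
  Q 61.117.239.97: descend 00111101011 ; hops seen [H5,H5,H5] ; pick H5
  - 128.0.0.0/1 clear@1
  add 61.96.74.64/28 -> H0 at depth 28

== LOOKUPS ==
["H0","H0","H0","H5","H1","H5","H1","H5","H1","H1","H5","H5","H5"]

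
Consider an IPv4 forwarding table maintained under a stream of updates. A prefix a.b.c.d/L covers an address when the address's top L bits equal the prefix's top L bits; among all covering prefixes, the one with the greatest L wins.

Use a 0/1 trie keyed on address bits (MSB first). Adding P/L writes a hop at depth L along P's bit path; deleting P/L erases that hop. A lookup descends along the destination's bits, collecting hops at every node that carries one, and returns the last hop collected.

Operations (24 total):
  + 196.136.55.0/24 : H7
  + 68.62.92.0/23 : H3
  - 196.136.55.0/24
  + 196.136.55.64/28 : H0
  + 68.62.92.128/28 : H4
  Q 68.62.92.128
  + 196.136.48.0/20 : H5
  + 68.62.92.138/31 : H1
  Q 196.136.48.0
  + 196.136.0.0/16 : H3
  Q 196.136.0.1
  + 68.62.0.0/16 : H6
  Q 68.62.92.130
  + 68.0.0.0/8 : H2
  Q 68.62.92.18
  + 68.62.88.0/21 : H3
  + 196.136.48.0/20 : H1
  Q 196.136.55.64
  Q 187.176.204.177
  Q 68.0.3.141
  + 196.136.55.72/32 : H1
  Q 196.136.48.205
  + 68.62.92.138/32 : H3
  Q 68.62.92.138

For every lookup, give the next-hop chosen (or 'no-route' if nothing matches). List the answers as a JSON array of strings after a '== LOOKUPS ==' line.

Trace:
  add 196.136.55.0/24 -> H7 at depth 24
  add 68.62.92.0/23 -> H3 at depth 23
  - 196.136.55.0/24 clear@24
  add 196.136.55.64/28 -> H0 at depth 28
  add 68.62.92.128/28 -> H4 at depth 28
  lookup 68.62.92.128: bits 0100010000111110010111001000 walk d0:-→d1:-→d2:-→d3:-→d4:-→d5:-→d6:-→d7:-→d8:-→d9:-→d10:-→d11:-→d12:-→d13:-→d14:-→d15:-→d16:-→d17:-→d18:-→d19:-→d20:-→d21:-→d22:-→d23:H3→d24:-→d25:-→d26:-→d27:-→d28:H4 -> H4
  add 196.136.48.0/20 -> H5 at depth 20
  add 68.62.92.138/31 -> H1 at depth 31
  lookup 196.136.48.0: bits 110001001000100000110 walk d0:-→d1:-→d2:-→d3:-→d4:-→d5:-→d6:-→d7:-→d8:-→d9:-→d10:-→d11:-→d12:-→d13:-→d14:-→d15:-→d16:-→d17:-→d18:-→d19:-→d20:H5→d21:- -> H5
  add 196.136.0.0/16 -> H3 at depth 16
  lookup 196.136.0.1: bits 110001001000100000 walk d0:-→d1:-→d2:-→d3:-→d4:-→d5:-→d6:-→d7:-→d8:-→d9:-→d10:-→d11:-→d12:-→d13:-→d14:-→d15:-→d16:H3→d17:-→d18:- -> H3
  add 68.62.0.0/16 -> H6 at depth 16
  lookup 68.62.92.130: bits 0100010000111110010111001000 walk d0:-→d1:-→d2:-→d3:-→d4:-→d5:-→d6:-→d7:-→d8:-→d9:-→d10:-→d11:-→d12:-→d13:-→d14:-→d15:-→d16:H6→d17:-→d18:-→d19:-→d20:-→d21:-→d22:-→d23:H3→d24:-→d25:-→d26:-→d27:-→d28:H4 -> H4
  add 68.0.0.0/8 -> H2 at depth 8
  lookup 68.62.92.18: bits 010001000011111001011100 walk d0:-→d1:-→d2:-→d3:-→d4:-→d5:-→d6:-→d7:-→d8:H2→d9:-→d10:-→d11:-→d12:-→d13:-→d14:-→d15:-→d16:H6→d17:-→d18:-→d19:-→d20:-→d21:-→d22:-→d23:H3→d24:- -> H3
  add 68.62.88.0/21 -> H3 at depth 21
  add 196.136.48.0/20 -> H1 at depth 20
  lookup 196.136.55.64: bits 1100010010001000001101110100 walk d0:-→d1:-→d2:-→d3:-→d4:-→d5:-→d6:-→d7:-→d8:-→d9:-→d10:-→d11:-→d12:-→d13:-→d14:-→d15:-→d16:H3→d17:-→d18:-→d19:-→d20:H1→d21:-→d22:-→d23:-→d24:-→d25:-→d26:-→d27:-→d28:H0 -> H0
  lookup 187.176.204.177: bits 1 walk d0:-→d1:- -> no-route
  lookup 68.0.3.141: bits 0100010000 walk d0:-→d1:-→d2:-→d3:-→d4:-→d5:-→d6:-→d7:-→d8:H2→d9:-→d10:- -> H2
  add 196.136.55.72/32 -> H1 at depth 32
  lookup 196.136.48.205: bits 110001001000100000110 walk d0:-→d1:-→d2:-→d3:-→d4:-→d5:-→d6:-→d7:-→d8:-→d9:-→d10:-→d11:-→d12:-→d13:-→d14:-→d15:-→d16:H3→d17:-→d18:-→d19:-→d20:H1→d21:- -> H1
  add 68.62.92.138/32 -> H3 at depth 32
  lookup 68.62.92.138: bits 01000100001111100101110010001010 walk d0:-→d1:-→d2:-→d3:-→d4:-→d5:-→d6:-→d7:-→d8:H2→d9:-→d10:-→d11:-→d12:-→d13:-→d14:-→d15:-→d16:H6→d17:-→d18:-→d19:-→d20:-→d21:H3→d22:-→d23:H3→d24:-→d25:-→d26:-→d27:-→d28:H4→d29:-→d30:-→d31:H1→d32:H3 -> H3

== LOOKUPS ==
["H4","H5","H3","H4","H3","H0","no-route","H2","H1","H3"]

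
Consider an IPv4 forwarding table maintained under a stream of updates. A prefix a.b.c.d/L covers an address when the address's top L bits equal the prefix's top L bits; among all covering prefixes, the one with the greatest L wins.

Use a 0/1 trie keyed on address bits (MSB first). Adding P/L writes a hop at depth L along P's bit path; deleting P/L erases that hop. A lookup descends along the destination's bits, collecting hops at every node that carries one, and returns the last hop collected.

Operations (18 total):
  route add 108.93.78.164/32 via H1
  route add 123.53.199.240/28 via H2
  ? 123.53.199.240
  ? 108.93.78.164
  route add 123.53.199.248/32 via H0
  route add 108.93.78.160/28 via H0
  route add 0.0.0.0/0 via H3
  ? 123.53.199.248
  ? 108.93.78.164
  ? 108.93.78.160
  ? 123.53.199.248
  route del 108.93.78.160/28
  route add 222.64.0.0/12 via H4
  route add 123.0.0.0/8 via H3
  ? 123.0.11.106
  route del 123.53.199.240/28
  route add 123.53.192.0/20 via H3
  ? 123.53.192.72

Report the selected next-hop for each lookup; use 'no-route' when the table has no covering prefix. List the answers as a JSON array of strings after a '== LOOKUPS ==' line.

Process each operation:
  + 108.93.78.164/32 (H1) depth=32
  + 123.53.199.240/28 (H2) depth=28
  lookup 123.53.199.240: bits 0111101100110101110001111111 walk d0:-→d1:-→d2:-→d3:-→d4:-→d5:-→d6:-→d7:-→d8:-→d9:-→d10:-→d11:-→d12:-→d13:-→d14:-→d15:-→d16:-→d17:-→d18:-→d19:-→d20:-→d21:-→d22:-→d23:-→d24:-→d25:-→d26:-→d27:-→d28:H2 -> H2
  lookup 108.93.78.164: bits 01101100010111010100111010100100 walk d0:-→d1:-→d2:-→d3:-→d4:-→d5:-→d6:-→d7:-→d8:-→d9:-→d10:-→d11:-→d12:-→d13:-→d14:-→d15:-→d16:-→d17:-→d18:-→d19:-→d20:-→d21:-→d22:-→d23:-→d24:-→d25:-→d26:-→d27:-→d28:-→d29:-→d30:-→d31:-→d32:H1 -> H1
  + 123.53.199.248/32 (H0) depth=32
  + 108.93.78.160/28 (H0) depth=28
  + 0.0.0.0/0 (H3) depth=0
  lookup 123.53.199.248: bits 01111011001101011100011111111000 walk d0:H3→d1:-→d2:-→d3:-→d4:-→d5:-→d6:-→d7:-→d8:-→d9:-→d10:-→d11:-→d12:-→d13:-→d14:-→d15:-→d16:-→d17:-→d18:-→d19:-→d20:-→d21:-→d22:-→d23:-→d24:-→d25:-→d26:-→d27:-→d28:H2→d29:-→d30:-→d31:-→d32:H0 -> H0
  lookup 108.93.78.164: bits 01101100010111010100111010100100 walk d0:H3→d1:-→d2:-→d3:-→d4:-→d5:-→d6:-→d7:-→d8:-→d9:-→d10:-→d11:-→d12:-→d13:-→d14:-→d15:-→d16:-→d17:-→d18:-→d19:-→d20:-→d21:-→d22:-→d23:-→d24:-→d25:-→d26:-→d27:-→d28:H0→d29:-→d30:-→d31:-→d32:H1 -> H1
  lookup 108.93.78.160: bits 01101100010111010100111010100 walk d0:H3→d1:-→d2:-→d3:-→d4:-→d5:-→d6:-→d7:-→d8:-→d9:-→d10:-→d11:-→d12:-→d13:-→d14:-→d15:-→d16:-→d17:-→d18:-→d19:-→d20:-→d21:-→d22:-→d23:-→d24:-→d25:-→d26:-→d27:-→d28:H0→d29:- -> H0
  lookup 123.53.199.248: bits 01111011001101011100011111111000 walk d0:H3→d1:-→d2:-→d3:-→d4:-→d5:-→d6:-→d7:-→d8:-→d9:-→d10:-→d11:-→d12:-→d13:-→d14:-→d15:-→d16:-→d17:-→d18:-→d19:-→d20:-→d21:-→d22:-→d23:-→d24:-→d25:-→d26:-→d27:-→d28:H2→d29:-→d30:-→d31:-→d32:H0 -> H0
  del 108.93.78.160/28 (clear depth 28)
  + 222.64.0.0/12 (H4) depth=12
  + 123.0.0.0/8 (H3) depth=8
  lookup 123.0.11.106: bits 0111101100 walk d0:H3→d1:-→d2:-→d3:-→d4:-→d5:-→d6:-→d7:-→d8:H3→d9:-→d10:- -> H3
  del 123.53.199.240/28 (clear depth 28)
  + 123.53.192.0/20 (H3) depth=20
  lookup 123.53.192.72: bits 011110110011010111000 walk d0:H3→d1:-→d2:-→d3:-→d4:-→d5:-→d6:-→d7:-→d8:H3→d9:-→d10:-→d11:-→d12:-→d13:-→d14:-→d15:-→d16:-→d17:-→d18:-→d19:-→d20:H3→d21:- -> H3

== LOOKUPS ==
["H2","H1","H0","H1","H0","H0","H3","H3"]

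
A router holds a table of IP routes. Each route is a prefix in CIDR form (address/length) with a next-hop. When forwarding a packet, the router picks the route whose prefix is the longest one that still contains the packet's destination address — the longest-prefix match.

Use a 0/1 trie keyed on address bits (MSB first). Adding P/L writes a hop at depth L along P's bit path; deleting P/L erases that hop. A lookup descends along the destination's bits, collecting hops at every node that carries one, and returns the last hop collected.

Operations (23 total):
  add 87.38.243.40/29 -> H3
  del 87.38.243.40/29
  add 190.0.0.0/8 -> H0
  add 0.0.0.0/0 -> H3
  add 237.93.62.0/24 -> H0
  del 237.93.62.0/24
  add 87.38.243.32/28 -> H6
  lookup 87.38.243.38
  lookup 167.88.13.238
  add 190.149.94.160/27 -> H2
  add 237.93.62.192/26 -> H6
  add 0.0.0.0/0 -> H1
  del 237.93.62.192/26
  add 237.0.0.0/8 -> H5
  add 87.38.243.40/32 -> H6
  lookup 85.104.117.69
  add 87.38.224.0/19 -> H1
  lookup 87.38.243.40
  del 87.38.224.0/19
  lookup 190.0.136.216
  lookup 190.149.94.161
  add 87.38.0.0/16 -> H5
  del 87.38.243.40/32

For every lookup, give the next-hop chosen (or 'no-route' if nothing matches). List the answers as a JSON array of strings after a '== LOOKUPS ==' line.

Process each operation:
  add 87.38.243.40/29 -> H3 at depth 29
  del 87.38.243.40/29 (clear depth 29)
  add 190.0.0.0/8 -> H0 at depth 8
  add 0.0.0.0/0 -> H3 at depth 0
  add 237.93.62.0/24 -> H0 at depth 24
  del 237.93.62.0/24 (clear depth 24)
  add 87.38.243.32/28 -> H6 at depth 28
  lookup 87.38.243.38: bits 0101011100100110111100110010 walk d0:H3→d1:-→d2:-→d3:-→d4:-→d5:-→d6:-→d7:-→d8:-→d9:-→d10:-→d11:-→d12:-→d13:-→d14:-→d15:-→d16:-→d17:-→d18:-→d19:-→d20:-→d21:-→d22:-→d23:-→d24:-→d25:-→d26:-→d27:-→d28:H6 -> H6
  lookup 167.88.13.238: bits 101 walk d0:H3→d1:-→d2:-→d3:- -> H3
  add 190.149.94.160/27 -> H2 at depth 27
  add 237.93.62.192/26 -> H6 at depth 26
  add 0.0.0.0/0 -> H1 at depth 0
  del 237.93.62.192/26 (clear depth 26)
  add 237.0.0.0/8 -> H5 at depth 8
  add 87.38.243.40/32 -> H6 at depth 32
  lookup 85.104.117.69: bits 010101 walk d0:H1→d1:-→d2:-→d3:-→d4:-→d5:-→d6:- -> H1
  add 87.38.224.0/19 -> H1 at depth 19
  lookup 87.38.243.40: bits 01010111001001101111001100101000 walk d0:H1→d1:-→d2:-→d3:-→d4:-→d5:-→d6:-→d7:-→d8:-→d9:-→d10:-→d11:-→d12:-→d13:-→d14:-→d15:-→d16:-→d17:-→d18:-→d19:H1→d20:-→d21:-→d22:-→d23:-→d24:-→d25:-→d26:-→d27:-→d28:H6→d29:-→d30:-→d31:-→d32:H6 -> H6
  del 87.38.224.0/19 (clear depth 19)
  lookup 190.0.136.216: bits 10111110 walk d0:H1→d1:-→d2:-→d3:-→d4:-→d5:-→d6:-→d7:-→d8:H0 -> H0
  lookup 190.149.94.161: bits 101111101001010101011110101 walk d0:H1→d1:-→d2:-→d3:-→d4:-→d5:-→d6:-→d7:-→d8:H0→d9:-→d10:-→d11:-→d12:-→d13:-→d14:-→d15:-→d16:-→d17:-→d18:-→d19:-→d20:-→d21:-→d22:-→d23:-→d24:-→d25:-→d26:-→d27:H2 -> H2
  add 87.38.0.0/16 -> H5 at depth 16
  del 87.38.243.40/32 (clear depth 32)

== LOOKUPS ==
["H6","H3","H1","H6","H0","H2"]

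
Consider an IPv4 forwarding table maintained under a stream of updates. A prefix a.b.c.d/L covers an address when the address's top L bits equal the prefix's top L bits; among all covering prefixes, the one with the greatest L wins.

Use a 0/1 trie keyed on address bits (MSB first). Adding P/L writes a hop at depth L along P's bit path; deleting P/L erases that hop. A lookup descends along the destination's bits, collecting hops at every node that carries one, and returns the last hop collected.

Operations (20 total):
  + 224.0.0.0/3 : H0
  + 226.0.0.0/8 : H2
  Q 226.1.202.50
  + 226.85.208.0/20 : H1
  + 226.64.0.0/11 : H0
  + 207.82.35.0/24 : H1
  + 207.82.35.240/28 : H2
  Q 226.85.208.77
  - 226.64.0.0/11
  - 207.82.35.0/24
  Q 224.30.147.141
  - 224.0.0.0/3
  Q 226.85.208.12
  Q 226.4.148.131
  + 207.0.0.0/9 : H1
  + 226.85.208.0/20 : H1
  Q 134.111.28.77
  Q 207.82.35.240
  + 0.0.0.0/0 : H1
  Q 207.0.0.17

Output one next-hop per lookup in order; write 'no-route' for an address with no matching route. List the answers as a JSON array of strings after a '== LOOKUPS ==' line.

Trace:
  add 224.0.0.0/3 -> H0 at depth 3
  add 226.0.0.0/8 -> H2 at depth 8
  Q 226.1.202.50: descend 11100010 ; hops seen [H0,H2] ; pick H2
  add 226.85.208.0/20 -> H1 at depth 20
  add 226.64.0.0/11 -> H0 at depth 11
  add 207.82.35.0/24 -> H1 at depth 24
  add 207.82.35.240/28 -> H2 at depth 28
  Q 226.85.208.77: descend 11100010010101011101 ; hops seen [H0,H2,H0,H1] ; pick H1
  - 226.64.0.0/11 clear@11
  - 207.82.35.0/24 clear@24
  Q 224.30.147.141: descend 111000 ; hops seen [H0] ; pick H0
  - 224.0.0.0/3 clear@3
  Q 226.85.208.12: descend 11100010010101011101 ; hops seen [H2,H1] ; pick H1
  Q 226.4.148.131: descend 111000100 ; hops seen [H2] ; pick H2
  add 207.0.0.0/9 -> H1 at depth 9
  add 226.85.208.0/20 -> H1 at depth 20
  Q 134.111.28.77: descend 1 ; hops seen [∅] ; pick no-route
  Q 207.82.35.240: descend 1100111101010010001000111111 ; hops seen [H1,H2] ; pick H2
  add 0.0.0.0/0 -> H1 at depth 0
  Q 207.0.0.17: descend 110011110 ; hops seen [H1,H1] ; pick H1

== LOOKUPS ==
["H2","H1","H0","H1","H2","no-route","H2","H1"]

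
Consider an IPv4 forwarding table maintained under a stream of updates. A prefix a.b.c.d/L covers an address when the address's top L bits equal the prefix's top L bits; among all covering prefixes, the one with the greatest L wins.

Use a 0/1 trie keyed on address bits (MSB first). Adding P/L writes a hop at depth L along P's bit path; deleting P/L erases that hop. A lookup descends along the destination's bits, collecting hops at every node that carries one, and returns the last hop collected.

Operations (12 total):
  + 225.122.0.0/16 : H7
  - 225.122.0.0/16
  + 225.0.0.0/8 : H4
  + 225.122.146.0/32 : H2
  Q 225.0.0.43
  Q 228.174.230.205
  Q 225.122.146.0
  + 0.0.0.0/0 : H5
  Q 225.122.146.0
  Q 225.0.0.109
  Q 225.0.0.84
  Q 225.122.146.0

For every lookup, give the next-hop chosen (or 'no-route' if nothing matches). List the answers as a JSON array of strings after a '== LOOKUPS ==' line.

Process each operation:
  + 225.122.0.0/16 (H7) depth=16
  del 225.122.0.0/16 (clear depth 16)
  + 225.0.0.0/8 (H4) depth=8
  + 225.122.146.0/32 (H2) depth=32
  ? 225.0.0.43  path d0:-→d1:-→d2:-→d3:-→d4:-→d5:-→d6:-→d7:-→d8:H4→d9:-  best=H4
  ? 228.174.230.205  path d0:-→d1:-→d2:-→d3:-→d4:-→d5:-  best=no-route
  ? 225.122.146.0  path d0:-→d1:-→d2:-→d3:-→d4:-→d5:-→d6:-→d7:-→d8:H4→d9:-→d10:-→d11:-→d12:-→d13:-→d14:-→d15:-→d16:-→d17:-→d18:-→d19:-→d20:-→d21:-→d22:-→d23:-→d24:-→d25:-→d26:-→d27:-→d28:-→d29:-→d30:-→d31:-→d32:H2  best=H2
  + 0.0.0.0/0 (H5) depth=0
  ? 225.122.146.0  path d0:H5→d1:-→d2:-→d3:-→d4:-→d5:-→d6:-→d7:-→d8:H4→d9:-→d10:-→d11:-→d12:-→d13:-→d14:-→d15:-→d16:-→d17:-→d18:-→d19:-→d20:-→d21:-→d22:-→d23:-→d24:-→d25:-→d26:-→d27:-→d28:-→d29:-→d30:-→d31:-→d32:H2  best=H2
  ? 225.0.0.109  path d0:H5→d1:-→d2:-→d3:-→d4:-→d5:-→d6:-→d7:-→d8:H4→d9:-  best=H4
  ? 225.0.0.84  path d0:H5→d1:-→d2:-→d3:-→d4:-→d5:-→d6:-→d7:-→d8:H4→d9:-  best=H4
  ? 225.122.146.0  path d0:H5→d1:-→d2:-→d3:-→d4:-→d5:-→d6:-→d7:-→d8:H4→d9:-→d10:-→d11:-→d12:-→d13:-→d14:-→d15:-→d16:-→d17:-→d18:-→d19:-→d20:-→d21:-→d22:-→d23:-→d24:-→d25:-→d26:-→d27:-→d28:-→d29:-→d30:-→d31:-→d32:H2  best=H2

== LOOKUPS ==
["H4","no-route","H2","H2","H4","H4","H2"]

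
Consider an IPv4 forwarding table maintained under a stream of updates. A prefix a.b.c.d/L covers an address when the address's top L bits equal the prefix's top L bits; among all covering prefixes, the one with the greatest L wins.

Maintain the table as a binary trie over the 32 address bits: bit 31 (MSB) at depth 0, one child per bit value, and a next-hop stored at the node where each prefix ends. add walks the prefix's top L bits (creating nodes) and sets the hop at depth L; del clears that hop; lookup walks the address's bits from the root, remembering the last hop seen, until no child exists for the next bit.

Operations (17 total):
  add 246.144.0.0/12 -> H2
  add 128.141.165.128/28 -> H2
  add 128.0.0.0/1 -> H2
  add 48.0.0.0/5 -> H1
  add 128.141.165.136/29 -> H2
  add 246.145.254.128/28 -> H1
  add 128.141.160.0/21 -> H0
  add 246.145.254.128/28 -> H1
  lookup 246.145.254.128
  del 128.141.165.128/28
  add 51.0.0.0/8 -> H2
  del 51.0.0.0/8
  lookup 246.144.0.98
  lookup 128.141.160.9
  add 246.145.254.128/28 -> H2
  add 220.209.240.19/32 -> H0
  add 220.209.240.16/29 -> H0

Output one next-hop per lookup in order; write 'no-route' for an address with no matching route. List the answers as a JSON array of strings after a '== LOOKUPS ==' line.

Apply in order:
  + 246.144.0.0/12 (H2) depth=12
  + 128.141.165.128/28 (H2) depth=28
  + 128.0.0.0/1 (H2) depth=1
  + 48.0.0.0/5 (H1) depth=5
  + 128.141.165.136/29 (H2) depth=29
  + 246.145.254.128/28 (H1) depth=28
  + 128.141.160.0/21 (H0) depth=21
  + 246.145.254.128/28 (H1) depth=28
  Q 246.145.254.128: descend 1111011010010001111111101000 ; hops seen [H2,H2,H1] ; pick H1
  - 128.141.165.128/28 clear@28
  + 51.0.0.0/8 (H2) depth=8
  - 51.0.0.0/8 clear@8
  Q 246.144.0.98: descend 111101101001000 ; hops seen [H2,H2] ; pick H2
  Q 128.141.160.9: descend 100000001000110110100 ; hops seen [H2,H0] ; pick H0
  + 246.145.254.128/28 (H2) depth=28
  + 220.209.240.19/32 (H0) depth=32
  + 220.209.240.16/29 (H0) depth=29

== LOOKUPS ==
["H1","H2","H0"]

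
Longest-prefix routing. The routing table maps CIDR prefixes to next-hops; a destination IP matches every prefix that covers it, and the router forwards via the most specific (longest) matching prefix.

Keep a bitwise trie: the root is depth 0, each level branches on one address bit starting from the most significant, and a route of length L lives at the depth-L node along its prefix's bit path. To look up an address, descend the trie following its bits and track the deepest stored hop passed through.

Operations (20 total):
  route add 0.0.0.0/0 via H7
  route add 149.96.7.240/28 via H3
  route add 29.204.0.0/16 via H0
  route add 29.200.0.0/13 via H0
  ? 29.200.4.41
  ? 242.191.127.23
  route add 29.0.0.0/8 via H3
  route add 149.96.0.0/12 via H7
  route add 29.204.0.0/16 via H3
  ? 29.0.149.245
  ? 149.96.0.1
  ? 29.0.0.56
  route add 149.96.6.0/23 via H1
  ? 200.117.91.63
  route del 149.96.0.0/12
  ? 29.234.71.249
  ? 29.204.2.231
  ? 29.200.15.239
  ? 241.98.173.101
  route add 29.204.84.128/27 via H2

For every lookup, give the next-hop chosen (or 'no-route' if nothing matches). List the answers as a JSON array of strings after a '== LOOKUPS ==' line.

Trace:
  + 0.0.0.0/0 (H7) depth=0
  + 149.96.7.240/28 (H3) depth=28
  + 29.204.0.0/16 (H0) depth=16
  + 29.200.0.0/13 (H0) depth=13
  ? 29.200.4.41  path d0:H7→d1:-→d2:-→d3:-→d4:-→d5:-→d6:-→d7:-→d8:-→d9:-→d10:-→d11:-→d12:-→d13:H0  best=H0
  ? 242.191.127.23  path d0:H7→d1:-  best=H7
  + 29.0.0.0/8 (H3) depth=8
  + 149.96.0.0/12 (H7) depth=12
  + 29.204.0.0/16 (H3) depth=16
  ? 29.0.149.245  path d0:H7→d1:-→d2:-→d3:-→d4:-→d5:-→d6:-→d7:-→d8:H3  best=H3
  ? 149.96.0.1  path d0:H7→d1:-→d2:-→d3:-→d4:-→d5:-→d6:-→d7:-→d8:-→d9:-→d10:-→d11:-→d12:H7→d13:-→d14:-→d15:-→d16:-→d17:-→d18:-→d19:-→d20:-→d21:-  best=H7
  ? 29.0.0.56  path d0:H7→d1:-→d2:-→d3:-→d4:-→d5:-→d6:-→d7:-→d8:H3  best=H3
  + 149.96.6.0/23 (H1) depth=23
  ? 200.117.91.63  path d0:H7→d1:-  best=H7
  del 149.96.0.0/12 (clear depth 12)
  ? 29.234.71.249  path d0:H7→d1:-→d2:-→d3:-→d4:-→d5:-→d6:-→d7:-→d8:H3→d9:-→d10:-  best=H3
  ? 29.204.2.231  path d0:H7→d1:-→d2:-→d3:-→d4:-→d5:-→d6:-→d7:-→d8:H3→d9:-→d10:-→d11:-→d12:-→d13:H0→d14:-→d15:-→d16:H3  best=H3
  ? 29.200.15.239  path d0:H7→d1:-→d2:-→d3:-→d4:-→d5:-→d6:-→d7:-→d8:H3→d9:-→d10:-→d11:-→d12:-→d13:H0  best=H0
  ? 241.98.173.101  path d0:H7→d1:-  best=H7
  + 29.204.84.128/27 (H2) depth=27

== LOOKUPS ==
["H0","H7","H3","H7","H3","H7","H3","H3","H0","H7"]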